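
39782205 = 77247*515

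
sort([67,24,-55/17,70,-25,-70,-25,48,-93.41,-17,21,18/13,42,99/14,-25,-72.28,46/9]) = [-93.41,-72.28,-70,-25,-25,-25,-17,-55/17,18/13,46/9,99/14,21,24,42,48,67,70]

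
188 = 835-647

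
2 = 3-1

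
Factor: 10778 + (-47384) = -1*2^1*3^1*6101^1 = -36606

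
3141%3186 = 3141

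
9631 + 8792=18423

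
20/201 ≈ 0.0995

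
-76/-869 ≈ 0.0875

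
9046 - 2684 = 6362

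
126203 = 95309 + 30894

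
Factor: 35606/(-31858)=-1 * 17^(-1) * 19^1=-19/17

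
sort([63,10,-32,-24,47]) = [-32,-24,10,47,63]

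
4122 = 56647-52525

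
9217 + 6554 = 15771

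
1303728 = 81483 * 16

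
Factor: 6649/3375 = 3^(-3)*5^(-3)*61^1*109^1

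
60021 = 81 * 741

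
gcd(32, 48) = 16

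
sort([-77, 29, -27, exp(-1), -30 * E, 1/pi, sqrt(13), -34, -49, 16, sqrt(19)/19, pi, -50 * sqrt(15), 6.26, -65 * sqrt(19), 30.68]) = [-65 * sqrt(19), -50 * sqrt(15), -30 * E, -77, -49, -34, -27, sqrt(19)/19, 1/pi, exp(-1), pi, sqrt(13), 6.26, 16, 29, 30.68]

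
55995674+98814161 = 154809835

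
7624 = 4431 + 3193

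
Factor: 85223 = 85223^1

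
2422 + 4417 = 6839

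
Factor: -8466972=-1*2^2*3^1*59^1*11959^1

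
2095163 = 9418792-7323629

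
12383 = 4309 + 8074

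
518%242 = 34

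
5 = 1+4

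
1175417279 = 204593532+970823747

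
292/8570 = 146/4285 ≈ 0.0341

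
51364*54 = 2773656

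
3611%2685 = 926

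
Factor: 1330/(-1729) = -1 * 2^1 * 5^1 * 13^(-1) = -10/13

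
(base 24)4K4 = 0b101011100100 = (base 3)10211021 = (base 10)2788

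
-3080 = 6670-9750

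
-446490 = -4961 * 90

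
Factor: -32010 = -1*2^1*3^1*5^1*11^1*97^1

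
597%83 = 16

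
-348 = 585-933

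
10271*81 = 831951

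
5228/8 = 1307/2 = 653.50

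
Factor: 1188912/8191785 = 2^4*5^(-1)*7^(-1)*17^1*31^1*47^1*78017^(-1) = 396304/2730595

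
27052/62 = 436 + 10/31 ≈ 436.32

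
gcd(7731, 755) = 1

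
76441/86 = 888 + 73/86 ≈ 888.85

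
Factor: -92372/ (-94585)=2^2*5^ (-1)*7^1*3299^1*18917^ (-1)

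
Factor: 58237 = 58237^1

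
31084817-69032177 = -37947360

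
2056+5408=7464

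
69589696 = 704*98849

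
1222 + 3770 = 4992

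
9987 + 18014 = 28001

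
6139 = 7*877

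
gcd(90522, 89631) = 9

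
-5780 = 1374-7154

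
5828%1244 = 852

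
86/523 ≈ 0.164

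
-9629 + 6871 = -2758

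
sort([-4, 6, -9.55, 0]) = [-9.55, -4, 0, 6]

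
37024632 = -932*(-39726) 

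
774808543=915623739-140815196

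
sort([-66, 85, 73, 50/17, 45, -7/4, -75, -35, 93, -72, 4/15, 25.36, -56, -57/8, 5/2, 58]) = [-75, -72, -66, -56, -35, -57/8, -7/4, 4/15, 5/2, 50/17, 25.36, 45, 58, 73, 85, 93]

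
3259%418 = 333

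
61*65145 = 3973845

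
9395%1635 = 1220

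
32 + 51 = 83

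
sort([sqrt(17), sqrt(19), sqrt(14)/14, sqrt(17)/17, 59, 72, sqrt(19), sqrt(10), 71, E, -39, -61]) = [-61, -39, sqrt(17)/17, sqrt(14)/14, E, sqrt(10), sqrt(17), sqrt(19), sqrt(19), 59, 71, 72]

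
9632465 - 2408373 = 7224092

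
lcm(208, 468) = 1872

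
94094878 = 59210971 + 34883907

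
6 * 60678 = 364068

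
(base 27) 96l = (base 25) ajj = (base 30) 7eo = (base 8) 15130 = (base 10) 6744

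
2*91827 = 183654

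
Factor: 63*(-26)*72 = -1*2^4*3^4*7^1*13^1 = -117936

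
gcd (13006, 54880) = 14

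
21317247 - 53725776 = -32408529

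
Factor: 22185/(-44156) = -1*2^(-2)*3^2*5^1*7^(-1)*17^1*19^(-1)*29^1*83^(-1)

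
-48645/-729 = 5405/81 ≈ 66.73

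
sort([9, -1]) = [-1, 9]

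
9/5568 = 3/1856 ≈ 0.00162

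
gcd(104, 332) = 4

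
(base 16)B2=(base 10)178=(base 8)262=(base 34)58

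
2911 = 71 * 41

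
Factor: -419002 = -1*2^1*383^1*547^1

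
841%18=13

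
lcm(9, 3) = 9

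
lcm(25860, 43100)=129300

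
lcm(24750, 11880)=297000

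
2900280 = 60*48338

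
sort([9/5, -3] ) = [-3, 9/5] 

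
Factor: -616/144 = -1*2^(-1)*3^(-2)*7^1*11^1 = -77/18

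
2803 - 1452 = 1351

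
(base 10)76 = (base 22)3a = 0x4c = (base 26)2o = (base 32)2c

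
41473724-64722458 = -23248734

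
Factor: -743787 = -1 * 3^2 * 11^2 * 683^1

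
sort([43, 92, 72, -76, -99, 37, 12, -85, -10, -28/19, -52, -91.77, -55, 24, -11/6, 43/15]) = [-99, -91.77, -85, -76, -55, -52, -10, -11/6, -28/19, 43/15, 12, 24, 37, 43, 72, 92]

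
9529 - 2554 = 6975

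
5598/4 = 2799/2 = 1399.50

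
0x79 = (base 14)89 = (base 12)a1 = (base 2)1111001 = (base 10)121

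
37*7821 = 289377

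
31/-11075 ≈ -0.00280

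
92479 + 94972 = 187451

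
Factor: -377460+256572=-1 * 2^3 * 3^2 * 23^1 * 73^1=-120888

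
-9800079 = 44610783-54410862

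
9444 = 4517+4927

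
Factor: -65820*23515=-1*2^2*3^1*5^2*1097^1*4703^1=-1547757300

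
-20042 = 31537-51579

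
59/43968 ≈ 0.00134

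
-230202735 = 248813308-479016043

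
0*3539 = 0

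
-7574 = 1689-9263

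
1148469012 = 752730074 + 395738938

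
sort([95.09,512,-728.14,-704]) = [-728.14,-704,95.09,512]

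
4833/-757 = -6-291/757 ≈ -6.38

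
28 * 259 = 7252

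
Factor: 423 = 3^2*47^1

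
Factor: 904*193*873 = 2^3*3^2*97^1*113^1*193^1 = 152314056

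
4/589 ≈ 0.00679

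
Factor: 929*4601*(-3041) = -1*43^1*107^1*929^1*3041^1 = -12998234489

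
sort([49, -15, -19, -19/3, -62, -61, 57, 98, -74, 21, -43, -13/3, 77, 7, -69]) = [-74, -69, -62, -61, -43, -19, -15, -19/3, -13/3, 7, 21, 49, 57, 77, 98]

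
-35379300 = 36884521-72263821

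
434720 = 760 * 572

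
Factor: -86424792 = -1 * 2^3 * 3^1 * 109^1 * 33037^1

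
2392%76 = 36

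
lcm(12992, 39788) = 636608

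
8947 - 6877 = 2070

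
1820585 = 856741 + 963844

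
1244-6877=-5633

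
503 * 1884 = 947652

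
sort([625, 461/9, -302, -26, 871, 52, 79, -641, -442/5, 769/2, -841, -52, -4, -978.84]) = [-978.84, -841, -641, -302, -442/5, -52, -26, -4, 461/9, 52, 79, 769/2, 625, 871]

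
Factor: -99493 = -1 * 37^1 * 2689^1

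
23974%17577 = 6397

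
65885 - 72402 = -6517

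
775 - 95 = 680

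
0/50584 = 0 = 0.00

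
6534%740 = 614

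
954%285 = 99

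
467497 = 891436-423939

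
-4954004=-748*6623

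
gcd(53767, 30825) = 1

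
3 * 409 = 1227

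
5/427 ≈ 0.0117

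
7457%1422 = 347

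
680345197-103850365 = 576494832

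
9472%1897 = 1884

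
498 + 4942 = 5440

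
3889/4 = 972 + 1/4 = 972.25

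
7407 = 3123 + 4284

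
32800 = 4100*8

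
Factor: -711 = -1 * 3^2 * 79^1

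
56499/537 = 18833/179 ≈ 105.21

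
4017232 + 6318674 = 10335906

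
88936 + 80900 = 169836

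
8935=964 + 7971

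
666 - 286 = 380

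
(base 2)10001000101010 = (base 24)f4a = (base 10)8746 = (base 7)34333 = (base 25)dol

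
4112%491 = 184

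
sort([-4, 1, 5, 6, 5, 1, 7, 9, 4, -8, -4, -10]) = [-10, -8, -4, -4, 1, 1, 4, 5, 5, 6, 7, 9]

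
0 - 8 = -8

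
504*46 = 23184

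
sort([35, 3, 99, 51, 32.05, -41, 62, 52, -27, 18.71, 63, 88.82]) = [-41, -27, 3, 18.71, 32.05, 35, 51, 52, 62, 63, 88.82, 99]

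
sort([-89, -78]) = [-89, -78]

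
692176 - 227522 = 464654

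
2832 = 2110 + 722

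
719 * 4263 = 3065097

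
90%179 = 90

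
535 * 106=56710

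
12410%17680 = 12410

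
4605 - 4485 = 120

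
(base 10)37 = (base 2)100101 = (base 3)1101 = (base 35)12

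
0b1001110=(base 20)3i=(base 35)28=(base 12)66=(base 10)78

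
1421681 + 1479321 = 2901002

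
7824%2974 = 1876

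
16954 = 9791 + 7163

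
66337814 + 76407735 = 142745549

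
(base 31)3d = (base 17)64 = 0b1101010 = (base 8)152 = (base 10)106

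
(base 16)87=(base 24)5f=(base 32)47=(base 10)135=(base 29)4j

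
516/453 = 1+21/151 ≈ 1.14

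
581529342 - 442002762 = 139526580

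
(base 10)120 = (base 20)60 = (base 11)aa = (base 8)170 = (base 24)50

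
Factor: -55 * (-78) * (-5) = -1 * 2^1 * 3^1 * 5^2 * 11^1 * 13^1 = -21450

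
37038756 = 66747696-29708940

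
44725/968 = 46 + 197/968≈46.20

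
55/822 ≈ 0.0669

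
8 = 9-1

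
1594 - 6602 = -5008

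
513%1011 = 513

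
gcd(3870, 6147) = 9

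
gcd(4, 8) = 4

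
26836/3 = 8945 + 1/3 ≈ 8945.33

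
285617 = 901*317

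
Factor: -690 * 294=-1 * 2^2 * 3^2 * 5^1 * 7^2 * 23^1=-202860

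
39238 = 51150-11912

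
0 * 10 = 0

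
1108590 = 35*31674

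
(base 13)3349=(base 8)15767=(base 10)7159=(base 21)g4j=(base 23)dc6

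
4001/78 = 51+23/78 ≈ 51.29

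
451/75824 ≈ 0.00595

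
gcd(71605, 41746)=1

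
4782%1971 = 840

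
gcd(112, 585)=1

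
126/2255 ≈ 0.0559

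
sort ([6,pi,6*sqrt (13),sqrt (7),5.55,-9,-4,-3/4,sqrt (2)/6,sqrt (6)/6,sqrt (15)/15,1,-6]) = [-9,-6,-4,-3/4,sqrt (2)/6,sqrt (15)/15,sqrt (6)/6,1,sqrt (7),pi,5.55,6,6*sqrt (13)]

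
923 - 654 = 269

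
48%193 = 48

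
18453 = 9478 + 8975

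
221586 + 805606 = 1027192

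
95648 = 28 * 3416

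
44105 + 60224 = 104329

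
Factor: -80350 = -1 * 2^1 * 5^2 * 1607^1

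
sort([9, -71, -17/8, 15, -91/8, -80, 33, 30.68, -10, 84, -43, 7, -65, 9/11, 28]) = [-80, -71, -65, -43, -91/8, -10, -17/8, 9/11, 7, 9, 15, 28, 30.68, 33, 84]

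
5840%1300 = 640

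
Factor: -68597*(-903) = 3^1*7^1*43^1*68597^1 = 61943091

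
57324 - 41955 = 15369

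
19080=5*3816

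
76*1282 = 97432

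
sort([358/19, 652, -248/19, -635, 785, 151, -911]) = [-911, -635, -248/19, 358/19, 151, 652, 785]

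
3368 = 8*421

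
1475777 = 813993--661784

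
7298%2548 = 2202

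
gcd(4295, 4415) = 5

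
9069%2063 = 817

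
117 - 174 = -57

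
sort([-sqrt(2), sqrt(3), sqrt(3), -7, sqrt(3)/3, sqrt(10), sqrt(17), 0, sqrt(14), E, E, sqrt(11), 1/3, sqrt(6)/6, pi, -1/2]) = [-7, -sqrt(2), -1/2, 0, 1/3, sqrt(6)/6, sqrt(3)/3, sqrt(3), sqrt(3), E, E, pi, sqrt(10), sqrt(11), sqrt(14), sqrt(17)]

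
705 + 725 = 1430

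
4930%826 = 800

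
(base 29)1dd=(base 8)2317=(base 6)5411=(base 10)1231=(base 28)1fr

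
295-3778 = -3483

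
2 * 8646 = 17292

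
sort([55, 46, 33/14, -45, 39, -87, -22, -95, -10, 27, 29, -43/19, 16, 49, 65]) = [-95, -87, -45, -22, -10, -43/19, 33/14, 16, 27, 29, 39, 46, 49, 55, 65]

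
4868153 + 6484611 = 11352764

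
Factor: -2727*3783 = -1*3^4*13^1*97^1*101^1 = -10316241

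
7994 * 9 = 71946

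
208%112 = 96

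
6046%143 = 40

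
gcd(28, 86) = 2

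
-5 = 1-6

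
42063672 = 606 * 69412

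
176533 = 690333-513800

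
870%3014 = 870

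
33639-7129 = 26510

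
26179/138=189 + 97/138 ≈ 189.70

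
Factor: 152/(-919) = -1*2^3*19^1*919^(-1)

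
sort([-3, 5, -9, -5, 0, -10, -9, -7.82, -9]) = [-10, -9, -9, -9, -7.82, -5, -3, 0, 5]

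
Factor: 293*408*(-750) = -1*2^4*3^2*5^3*17^1*293^1 = -89658000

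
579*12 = 6948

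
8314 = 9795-1481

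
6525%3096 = 333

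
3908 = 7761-3853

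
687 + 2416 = 3103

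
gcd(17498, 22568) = 26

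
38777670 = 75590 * 513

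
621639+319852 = 941491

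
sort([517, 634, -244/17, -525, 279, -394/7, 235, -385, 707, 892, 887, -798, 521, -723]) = [-798, -723, -525, -385, -394/7, -244/17, 235, 279, 517, 521, 634, 707, 887, 892]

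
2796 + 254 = 3050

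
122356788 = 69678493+52678295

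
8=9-1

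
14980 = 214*70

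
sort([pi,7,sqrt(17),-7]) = [-7,pi,sqrt(17),7]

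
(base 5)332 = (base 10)92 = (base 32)2s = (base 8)134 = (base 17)57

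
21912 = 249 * 88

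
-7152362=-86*83167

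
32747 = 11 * 2977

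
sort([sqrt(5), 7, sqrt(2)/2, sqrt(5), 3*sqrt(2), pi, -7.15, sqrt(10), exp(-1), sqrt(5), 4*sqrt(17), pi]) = [-7.15, exp(-1), sqrt(2)/2, sqrt(5), sqrt(5), sqrt(5), pi, pi, sqrt(10), 3*sqrt(2), 7, 4*sqrt(17)]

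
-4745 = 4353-9098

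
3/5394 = 1/1798 ≈ 0.000556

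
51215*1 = 51215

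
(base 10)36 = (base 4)210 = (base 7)51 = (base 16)24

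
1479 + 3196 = 4675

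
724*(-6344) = -4593056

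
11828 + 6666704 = 6678532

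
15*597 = 8955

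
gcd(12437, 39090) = 1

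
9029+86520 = 95549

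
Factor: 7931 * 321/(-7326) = -1 * 2^(-1) * 3^(-1) * 7^1 * 37^(-1) * 103^1 * 107^1 = -77147/222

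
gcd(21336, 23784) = 24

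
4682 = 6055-1373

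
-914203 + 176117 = -738086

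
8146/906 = 8 + 449/453 ≈ 8.99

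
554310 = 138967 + 415343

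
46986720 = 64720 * 726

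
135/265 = 27/53≈0.509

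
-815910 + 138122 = -677788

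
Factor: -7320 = -1*2^3*3^1*5^1*61^1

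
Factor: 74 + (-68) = 2^1*3^1 = 6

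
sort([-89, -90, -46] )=[-90, -89, -46] 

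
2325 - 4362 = -2037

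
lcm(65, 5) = 65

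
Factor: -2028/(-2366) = 2^1 * 3^1 * 7^(-1) = 6/7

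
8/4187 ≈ 0.00191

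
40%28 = 12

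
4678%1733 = 1212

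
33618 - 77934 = -44316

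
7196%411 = 209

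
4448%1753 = 942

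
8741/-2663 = -3-752/2663 ≈ -3.28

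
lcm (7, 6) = 42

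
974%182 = 64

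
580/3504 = 145/876 ≈ 0.166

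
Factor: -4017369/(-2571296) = 2^(-5) * 3^1 * 7^(-1) * 13^(-1) * 59^1 * 883^(-1) * 22697^1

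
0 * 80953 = 0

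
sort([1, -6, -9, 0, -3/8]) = [-9, -6, -3/8, 0, 1]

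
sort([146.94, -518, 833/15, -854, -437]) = [-854, -518, -437, 833/15, 146.94]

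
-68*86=-5848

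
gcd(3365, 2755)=5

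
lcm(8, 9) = 72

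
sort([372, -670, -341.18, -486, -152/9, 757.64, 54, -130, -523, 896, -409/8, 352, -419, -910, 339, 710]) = [-910, -670, -523, -486, -419, -341.18, -130, -409/8, -152/9, 54, 339, 352, 372, 710, 757.64, 896]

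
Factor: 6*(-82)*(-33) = 2^2*3^2*11^1*41^1 = 16236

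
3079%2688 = 391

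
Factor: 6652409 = 6652409^1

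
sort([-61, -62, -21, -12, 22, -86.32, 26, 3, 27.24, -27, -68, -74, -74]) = [-86.32, -74, -74, -68, -62, -61, -27, -21, -12, 3, 22, 26, 27.24]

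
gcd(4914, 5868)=18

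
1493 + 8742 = 10235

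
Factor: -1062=-1*2^1*3^2*59^1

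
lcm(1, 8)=8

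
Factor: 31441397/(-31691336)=-1*2^(-3)*13^1*197^1*12277^1*3961417^(-1)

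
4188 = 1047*4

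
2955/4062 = 985/1354 ≈ 0.727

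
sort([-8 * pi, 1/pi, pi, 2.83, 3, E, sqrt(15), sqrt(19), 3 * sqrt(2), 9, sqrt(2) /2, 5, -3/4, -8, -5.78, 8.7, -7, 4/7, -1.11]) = [-8 * pi, -8, -7, -5.78, -1.11, -3/4, 1/pi, 4/7, sqrt(2) /2, E, 2.83, 3, pi, sqrt(15), 3 * sqrt(2), sqrt(19), 5, 8.7, 9]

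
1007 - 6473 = -5466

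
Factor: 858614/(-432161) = -1*2^1*331^1*1297^1*432161^(-1) 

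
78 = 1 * 78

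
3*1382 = 4146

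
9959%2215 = 1099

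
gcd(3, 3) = 3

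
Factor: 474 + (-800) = -1 * 2^1 * 163^1 = -326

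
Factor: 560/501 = 2^4*3^ (-1)*5^1*7^1*167^ (-1)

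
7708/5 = 1541 + 3/5 = 1541.60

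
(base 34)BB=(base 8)601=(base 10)385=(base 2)110000001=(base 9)467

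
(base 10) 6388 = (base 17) 151d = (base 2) 1100011110100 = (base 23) c1h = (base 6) 45324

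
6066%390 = 216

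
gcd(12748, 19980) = 4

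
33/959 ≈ 0.0344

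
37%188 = 37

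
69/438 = 23/146 ≈ 0.158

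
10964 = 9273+1691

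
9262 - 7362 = 1900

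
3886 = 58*67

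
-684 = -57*12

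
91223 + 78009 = 169232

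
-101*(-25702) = 2595902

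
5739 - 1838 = 3901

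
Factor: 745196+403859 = 5^1 * 79^1 * 2909^1 = 1149055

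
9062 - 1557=7505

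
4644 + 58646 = 63290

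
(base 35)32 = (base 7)212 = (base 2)1101011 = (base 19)5c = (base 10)107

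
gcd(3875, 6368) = 1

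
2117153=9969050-7851897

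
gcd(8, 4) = 4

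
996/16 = 249/4 = 62.25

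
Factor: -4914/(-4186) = 3^3*23^(-1) = 27/23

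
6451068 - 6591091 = -140023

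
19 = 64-45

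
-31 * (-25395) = 787245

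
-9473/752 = -12 - 449/752 ≈ -12.60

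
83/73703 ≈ 0.00113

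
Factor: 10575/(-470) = -1 * 2^(-1) * 3^2 * 5^1 = -45/2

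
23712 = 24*988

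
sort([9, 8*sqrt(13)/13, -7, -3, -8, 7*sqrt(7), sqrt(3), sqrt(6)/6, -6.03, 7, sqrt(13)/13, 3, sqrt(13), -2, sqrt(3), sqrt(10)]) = [-8, -7, -6.03, -3, -2, sqrt(13)/13, sqrt(6)/6, sqrt(3), sqrt(3), 8*sqrt(13)/13, 3, sqrt(10), sqrt(13), 7, 9, 7*sqrt(7)]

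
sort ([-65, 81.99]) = [-65, 81.99]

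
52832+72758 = 125590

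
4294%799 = 299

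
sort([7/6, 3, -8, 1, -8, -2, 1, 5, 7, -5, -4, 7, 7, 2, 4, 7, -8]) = [-8, -8, -8, -5, -4, -2, 1, 1, 7/6, 2, 3, 4, 5, 7, 7, 7, 7]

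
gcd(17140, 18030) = 10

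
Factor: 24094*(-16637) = -1*2^1*7^1*127^1*131^1*1721^1 = -400851878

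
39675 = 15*2645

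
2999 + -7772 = -4773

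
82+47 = 129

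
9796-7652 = 2144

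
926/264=3 + 67/132 ≈ 3.51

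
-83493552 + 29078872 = -54414680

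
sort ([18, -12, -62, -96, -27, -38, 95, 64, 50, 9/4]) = [-96, -62, -38, -27, -12, 9/4, 18, 50, 64, 95]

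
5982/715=8 + 262/715 ≈ 8.37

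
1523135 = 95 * 16033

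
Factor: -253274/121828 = -1 * 2^(-1) * 19^(-1) * 79^1 = -79/38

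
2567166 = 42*61123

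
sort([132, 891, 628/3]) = [132, 628/3, 891]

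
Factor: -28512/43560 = -1*2^2*3^2*5^(-1)*11^(-1) = -36/55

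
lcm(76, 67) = 5092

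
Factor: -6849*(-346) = 2^1*3^2*173^1*761^1 = 2369754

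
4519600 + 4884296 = 9403896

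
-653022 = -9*72558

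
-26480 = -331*80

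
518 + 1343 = 1861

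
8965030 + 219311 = 9184341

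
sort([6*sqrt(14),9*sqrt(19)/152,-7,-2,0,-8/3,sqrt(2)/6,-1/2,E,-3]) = [-7,-3,-8/3,-2,-1/2,0,sqrt(2)/6,9*sqrt(19)/152,E,6*sqrt(14)]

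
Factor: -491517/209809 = -1*3^2*13^1*4201^1*209809^(-1)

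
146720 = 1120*131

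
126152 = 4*31538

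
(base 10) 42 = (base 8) 52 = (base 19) 24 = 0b101010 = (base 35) 17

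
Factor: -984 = -1 * 2^3 * 3^1 * 41^1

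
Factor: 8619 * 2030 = 2^1 * 3^1 * 5^1 * 7^1 * 13^2 * 17^1 * 29^1 = 17496570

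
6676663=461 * 14483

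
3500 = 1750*2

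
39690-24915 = 14775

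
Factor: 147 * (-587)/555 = -1 * 5^(-1) * 7^2 * 37^(-1) * 587^1 = -28763/185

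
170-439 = -269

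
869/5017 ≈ 0.173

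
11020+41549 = 52569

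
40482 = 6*6747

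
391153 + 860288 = 1251441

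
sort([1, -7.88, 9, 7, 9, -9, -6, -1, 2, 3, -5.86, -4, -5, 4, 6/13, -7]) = [-9, -7.88, -7, -6, -5.86, -5, -4, -1, 6/13, 1, 2, 3, 4, 7, 9, 9]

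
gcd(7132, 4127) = 1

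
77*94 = 7238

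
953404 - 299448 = 653956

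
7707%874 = 715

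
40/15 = 8/3 ≈ 2.67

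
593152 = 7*84736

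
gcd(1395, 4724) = 1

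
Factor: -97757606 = -1 * 2^1 * 1117^1 * 43759^1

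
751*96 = 72096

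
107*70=7490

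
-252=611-863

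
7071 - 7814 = -743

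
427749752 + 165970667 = 593720419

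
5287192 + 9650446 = 14937638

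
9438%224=30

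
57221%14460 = 13841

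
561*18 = 10098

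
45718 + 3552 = 49270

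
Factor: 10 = 2^1 * 5^1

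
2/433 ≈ 0.00462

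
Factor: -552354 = -1*2^1*3^1*11^1*8369^1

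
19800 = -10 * (-1980)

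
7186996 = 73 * 98452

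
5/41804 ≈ 0.000120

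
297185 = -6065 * (-49)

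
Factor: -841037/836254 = -1*2^(-1)*43^1*461^(-1)*907^(-1)*19559^1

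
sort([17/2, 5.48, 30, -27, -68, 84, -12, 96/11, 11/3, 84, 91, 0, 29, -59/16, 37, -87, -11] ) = [-87, -68, -27, -12, -11, -59/16, 0, 11/3, 5.48, 17/2, 96/11, 29, 30, 37, 84, 84, 91] 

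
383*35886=13744338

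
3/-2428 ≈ -0.00124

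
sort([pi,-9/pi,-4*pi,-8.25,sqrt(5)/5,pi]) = [-4*pi,-8.25,-9/pi,sqrt(5)/5,pi,pi]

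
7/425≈0.0165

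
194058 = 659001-464943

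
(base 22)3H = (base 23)3E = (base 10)83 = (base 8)123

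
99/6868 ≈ 0.0144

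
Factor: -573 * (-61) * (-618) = -1 * 2^1 * 3^2 * 61^1 * 103^1 * 191^1 = -21600954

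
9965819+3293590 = 13259409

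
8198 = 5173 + 3025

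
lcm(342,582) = 33174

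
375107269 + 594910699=970017968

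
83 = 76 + 7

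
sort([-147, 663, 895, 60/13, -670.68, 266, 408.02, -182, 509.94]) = [-670.68, -182, -147, 60/13, 266, 408.02, 509.94, 663, 895]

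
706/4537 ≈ 0.156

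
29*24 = 696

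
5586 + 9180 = 14766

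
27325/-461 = -59 - 126/461 ≈ -59.27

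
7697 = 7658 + 39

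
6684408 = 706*9468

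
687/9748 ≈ 0.0705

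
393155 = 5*78631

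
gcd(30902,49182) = 2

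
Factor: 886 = 2^1*443^1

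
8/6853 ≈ 0.00117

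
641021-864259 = -223238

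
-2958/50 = -1479/25 = -59.16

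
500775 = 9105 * 55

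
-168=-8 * 21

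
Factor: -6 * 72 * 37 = -1 * 2^4 * 3^3 * 37^1 = -15984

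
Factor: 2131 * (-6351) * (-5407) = 3^1 * 29^1 * 73^1 * 2131^1 * 5407^1 = 73178235267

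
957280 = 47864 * 20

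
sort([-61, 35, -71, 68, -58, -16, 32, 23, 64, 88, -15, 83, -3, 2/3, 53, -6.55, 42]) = [-71, -61, -58, -16, -15, -6.55, -3, 2/3, 23, 32, 35, 42, 53, 64, 68, 83, 88]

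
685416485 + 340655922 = 1026072407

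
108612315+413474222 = 522086537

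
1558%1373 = 185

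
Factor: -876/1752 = -1 * 2^(-1) = -1/2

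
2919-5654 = -2735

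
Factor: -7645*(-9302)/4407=2^1*3^(-1)*5^1*11^1*13^(-1)*113^(-1)*139^1*4651^1=71113790/4407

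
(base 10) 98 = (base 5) 343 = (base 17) 5d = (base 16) 62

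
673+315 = 988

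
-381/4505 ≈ -0.0846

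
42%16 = 10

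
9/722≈0.0125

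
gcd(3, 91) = 1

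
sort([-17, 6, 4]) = [-17, 4, 6]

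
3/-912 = -1/304 ≈ -0.00329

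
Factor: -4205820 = -1*2^2*3^1*5^1*191^1*367^1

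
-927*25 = -23175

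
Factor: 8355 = 3^1 * 5^1 * 557^1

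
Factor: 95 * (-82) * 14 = -1 * 2^2 * 5^1 * 7^1 * 19^1 * 41^1 = -109060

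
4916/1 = 4916 = 4916.00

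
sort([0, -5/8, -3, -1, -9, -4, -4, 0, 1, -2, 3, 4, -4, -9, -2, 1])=[-9, -9, -4, -4, -4, -3, -2, -2, -1, -5/8, 0, 0, 1, 1, 3, 4]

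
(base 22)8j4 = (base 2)1000011000110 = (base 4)1003012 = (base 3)12220001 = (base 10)4294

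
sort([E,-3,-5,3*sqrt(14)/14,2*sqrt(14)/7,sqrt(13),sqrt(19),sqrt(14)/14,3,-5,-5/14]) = [-5,-5,-3,-5/14,sqrt(14)/14,3*sqrt(14)/14,2*sqrt(14)/7,E,3,sqrt(13),sqrt(19)]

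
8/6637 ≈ 0.00121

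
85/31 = 2 + 23/31 ≈ 2.74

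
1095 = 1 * 1095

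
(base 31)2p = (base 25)3c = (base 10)87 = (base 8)127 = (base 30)2r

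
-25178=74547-99725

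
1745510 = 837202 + 908308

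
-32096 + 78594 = 46498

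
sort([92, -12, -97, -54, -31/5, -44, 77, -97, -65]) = [-97, -97, -65, -54, -44, -12, -31/5, 77, 92]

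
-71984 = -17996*4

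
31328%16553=14775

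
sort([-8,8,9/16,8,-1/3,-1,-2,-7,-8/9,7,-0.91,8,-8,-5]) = [-8,-8,-7,-5,-2,-1,-0.91,-8/9,-1/3,9/16,7,8,8,8]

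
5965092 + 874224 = 6839316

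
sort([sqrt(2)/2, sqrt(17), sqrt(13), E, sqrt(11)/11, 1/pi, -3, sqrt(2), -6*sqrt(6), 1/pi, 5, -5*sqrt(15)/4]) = [-6*sqrt(6), -5*sqrt(15)/4, -3, sqrt(11)/11, 1/pi, 1/pi, sqrt(2)/2, sqrt(2), E, sqrt(13), sqrt(17), 5]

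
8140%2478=706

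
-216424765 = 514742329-731167094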